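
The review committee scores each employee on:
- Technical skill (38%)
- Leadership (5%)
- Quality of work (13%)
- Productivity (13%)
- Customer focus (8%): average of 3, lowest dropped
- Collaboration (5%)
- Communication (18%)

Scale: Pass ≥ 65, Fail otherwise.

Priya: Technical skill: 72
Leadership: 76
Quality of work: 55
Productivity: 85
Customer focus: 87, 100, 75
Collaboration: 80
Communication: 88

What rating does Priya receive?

Customer focus: drop 75 → average of remaining 2 = 187/2 = 93.5
Weighted total:
  Technical skill 72 × 0.38 = 27.36
  Leadership 76 × 0.05 = 3.8
  Quality of work 55 × 0.13 = 7.15
  Productivity 85 × 0.13 = 11.05
  Customer focus 93.5 × 0.08 = 7.48
  Collaboration 80 × 0.05 = 4
  Communication 88 × 0.18 = 15.84
Sum = 76.68
76.68 ≥ 65 → Pass

Pass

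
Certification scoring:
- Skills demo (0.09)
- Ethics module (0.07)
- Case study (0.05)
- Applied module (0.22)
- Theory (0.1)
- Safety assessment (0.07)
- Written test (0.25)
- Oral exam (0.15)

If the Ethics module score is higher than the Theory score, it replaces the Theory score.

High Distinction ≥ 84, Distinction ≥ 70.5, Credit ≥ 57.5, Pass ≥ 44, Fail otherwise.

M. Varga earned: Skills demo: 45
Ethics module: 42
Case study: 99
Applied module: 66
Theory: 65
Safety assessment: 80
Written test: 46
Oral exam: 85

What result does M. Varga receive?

Credit

Ethics module (42) ≤ Theory (65), so Theory stays at 65.
Weighted total:
  Skills demo 45 × 0.09 = 4.05
  Ethics module 42 × 0.07 = 2.94
  Case study 99 × 0.05 = 4.95
  Applied module 66 × 0.22 = 14.52
  Theory 65 × 0.1 = 6.5
  Safety assessment 80 × 0.07 = 5.6
  Written test 46 × 0.25 = 11.5
  Oral exam 85 × 0.15 = 12.75
Sum = 62.81
62.81 is ≥ 57.5 and < 70.5 → Credit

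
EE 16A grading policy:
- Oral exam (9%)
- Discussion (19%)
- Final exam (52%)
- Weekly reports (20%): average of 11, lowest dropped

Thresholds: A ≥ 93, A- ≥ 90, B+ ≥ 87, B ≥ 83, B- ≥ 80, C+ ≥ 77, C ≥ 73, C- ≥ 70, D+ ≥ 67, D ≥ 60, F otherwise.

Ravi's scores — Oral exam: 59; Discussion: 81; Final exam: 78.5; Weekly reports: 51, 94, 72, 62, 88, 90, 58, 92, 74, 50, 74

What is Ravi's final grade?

Weekly reports: drop 50 → average of remaining 10 = 755/10 = 75.5
Weighted total:
  Oral exam 59 × 0.09 = 5.31
  Discussion 81 × 0.19 = 15.39
  Final exam 78.5 × 0.52 = 40.82
  Weekly reports 75.5 × 0.2 = 15.1
Sum = 76.62
76.62 is ≥ 73 and < 77 → C

C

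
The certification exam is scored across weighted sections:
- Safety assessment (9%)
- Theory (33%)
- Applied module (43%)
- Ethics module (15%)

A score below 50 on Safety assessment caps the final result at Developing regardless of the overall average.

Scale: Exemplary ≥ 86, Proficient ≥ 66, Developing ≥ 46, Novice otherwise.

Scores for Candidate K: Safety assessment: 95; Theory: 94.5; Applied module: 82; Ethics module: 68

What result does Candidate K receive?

Safety assessment score 95 ≥ 50: minimum met.
Weighted total:
  Safety assessment 95 × 0.09 = 8.55
  Theory 94.5 × 0.33 = 31.185
  Applied module 82 × 0.43 = 35.26
  Ethics module 68 × 0.15 = 10.2
Sum = 85.195
85.195 is ≥ 66 and < 86 → Proficient

Proficient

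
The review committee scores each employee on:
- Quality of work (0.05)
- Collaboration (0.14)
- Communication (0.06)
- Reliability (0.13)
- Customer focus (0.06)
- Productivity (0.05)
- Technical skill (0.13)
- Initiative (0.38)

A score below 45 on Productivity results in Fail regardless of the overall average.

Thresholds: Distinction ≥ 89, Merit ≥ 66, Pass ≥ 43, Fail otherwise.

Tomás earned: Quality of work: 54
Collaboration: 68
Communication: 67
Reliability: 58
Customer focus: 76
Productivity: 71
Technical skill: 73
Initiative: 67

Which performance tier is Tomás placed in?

Merit

Productivity score 71 ≥ 45: minimum met.
Weighted total:
  Quality of work 54 × 0.05 = 2.7
  Collaboration 68 × 0.14 = 9.52
  Communication 67 × 0.06 = 4.02
  Reliability 58 × 0.13 = 7.54
  Customer focus 76 × 0.06 = 4.56
  Productivity 71 × 0.05 = 3.55
  Technical skill 73 × 0.13 = 9.49
  Initiative 67 × 0.38 = 25.46
Sum = 66.84
66.84 is ≥ 66 and < 89 → Merit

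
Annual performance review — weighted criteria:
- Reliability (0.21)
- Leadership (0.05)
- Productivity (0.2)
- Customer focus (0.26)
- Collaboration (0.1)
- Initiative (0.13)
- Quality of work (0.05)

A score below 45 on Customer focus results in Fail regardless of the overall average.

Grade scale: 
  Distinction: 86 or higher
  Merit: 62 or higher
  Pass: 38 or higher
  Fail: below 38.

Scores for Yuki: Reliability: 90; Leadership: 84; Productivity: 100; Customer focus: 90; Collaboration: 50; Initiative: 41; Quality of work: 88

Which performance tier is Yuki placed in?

Customer focus score 90 ≥ 45: minimum met.
Weighted total:
  Reliability 90 × 0.21 = 18.9
  Leadership 84 × 0.05 = 4.2
  Productivity 100 × 0.2 = 20
  Customer focus 90 × 0.26 = 23.4
  Collaboration 50 × 0.1 = 5
  Initiative 41 × 0.13 = 5.33
  Quality of work 88 × 0.05 = 4.4
Sum = 81.23
81.23 is ≥ 62 and < 86 → Merit

Merit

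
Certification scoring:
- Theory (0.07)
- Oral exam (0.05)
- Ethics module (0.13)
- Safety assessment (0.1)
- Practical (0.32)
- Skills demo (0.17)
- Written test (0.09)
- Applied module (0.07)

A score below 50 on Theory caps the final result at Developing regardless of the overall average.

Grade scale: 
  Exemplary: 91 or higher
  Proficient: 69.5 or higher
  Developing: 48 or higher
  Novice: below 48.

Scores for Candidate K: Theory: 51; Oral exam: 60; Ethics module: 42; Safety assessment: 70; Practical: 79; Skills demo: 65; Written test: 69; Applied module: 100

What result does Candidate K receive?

Theory score 51 ≥ 50: minimum met.
Weighted total:
  Theory 51 × 0.07 = 3.57
  Oral exam 60 × 0.05 = 3
  Ethics module 42 × 0.13 = 5.46
  Safety assessment 70 × 0.1 = 7
  Practical 79 × 0.32 = 25.28
  Skills demo 65 × 0.17 = 11.05
  Written test 69 × 0.09 = 6.21
  Applied module 100 × 0.07 = 7
Sum = 68.57
68.57 is ≥ 48 and < 69.5 → Developing

Developing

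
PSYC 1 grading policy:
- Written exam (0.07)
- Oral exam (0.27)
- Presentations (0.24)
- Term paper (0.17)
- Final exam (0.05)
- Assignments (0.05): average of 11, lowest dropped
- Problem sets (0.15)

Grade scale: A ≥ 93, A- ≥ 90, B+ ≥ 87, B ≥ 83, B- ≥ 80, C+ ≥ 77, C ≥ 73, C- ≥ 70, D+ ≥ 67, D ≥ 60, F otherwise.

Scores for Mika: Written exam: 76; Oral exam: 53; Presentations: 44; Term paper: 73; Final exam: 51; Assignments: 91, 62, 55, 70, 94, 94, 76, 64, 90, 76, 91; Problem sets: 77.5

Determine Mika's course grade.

D

Assignments: drop 55 → average of remaining 10 = 808/10 = 80.8
Weighted total:
  Written exam 76 × 0.07 = 5.32
  Oral exam 53 × 0.27 = 14.31
  Presentations 44 × 0.24 = 10.56
  Term paper 73 × 0.17 = 12.41
  Final exam 51 × 0.05 = 2.55
  Assignments 80.8 × 0.05 = 4.04
  Problem sets 77.5 × 0.15 = 11.625
Sum = 60.815
60.815 is ≥ 60 and < 67 → D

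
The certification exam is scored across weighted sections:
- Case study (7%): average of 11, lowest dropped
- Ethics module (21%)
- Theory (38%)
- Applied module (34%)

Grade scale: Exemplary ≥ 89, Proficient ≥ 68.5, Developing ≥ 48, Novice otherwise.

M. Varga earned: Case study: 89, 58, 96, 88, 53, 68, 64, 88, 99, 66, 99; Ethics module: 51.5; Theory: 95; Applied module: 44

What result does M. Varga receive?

Developing

Case study: drop 53 → average of remaining 10 = 815/10 = 81.5
Weighted total:
  Case study 81.5 × 0.07 = 5.705
  Ethics module 51.5 × 0.21 = 10.815
  Theory 95 × 0.38 = 36.1
  Applied module 44 × 0.34 = 14.96
Sum = 67.58
67.58 is ≥ 48 and < 68.5 → Developing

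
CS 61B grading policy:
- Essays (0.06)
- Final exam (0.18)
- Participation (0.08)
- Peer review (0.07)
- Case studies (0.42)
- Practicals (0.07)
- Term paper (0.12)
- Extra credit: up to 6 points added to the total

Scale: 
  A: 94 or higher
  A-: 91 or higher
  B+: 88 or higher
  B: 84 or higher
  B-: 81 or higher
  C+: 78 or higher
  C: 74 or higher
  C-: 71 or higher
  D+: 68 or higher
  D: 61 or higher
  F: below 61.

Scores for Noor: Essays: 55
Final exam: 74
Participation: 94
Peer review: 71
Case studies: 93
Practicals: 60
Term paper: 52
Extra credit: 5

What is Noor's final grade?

Weighted total:
  Essays 55 × 0.06 = 3.3
  Final exam 74 × 0.18 = 13.32
  Participation 94 × 0.08 = 7.52
  Peer review 71 × 0.07 = 4.97
  Case studies 93 × 0.42 = 39.06
  Practicals 60 × 0.07 = 4.2
  Term paper 52 × 0.12 = 6.24
Sum = 78.61
Extra credit: 78.61 + 5 = 83.61
83.61 is ≥ 81 and < 84 → B-

B-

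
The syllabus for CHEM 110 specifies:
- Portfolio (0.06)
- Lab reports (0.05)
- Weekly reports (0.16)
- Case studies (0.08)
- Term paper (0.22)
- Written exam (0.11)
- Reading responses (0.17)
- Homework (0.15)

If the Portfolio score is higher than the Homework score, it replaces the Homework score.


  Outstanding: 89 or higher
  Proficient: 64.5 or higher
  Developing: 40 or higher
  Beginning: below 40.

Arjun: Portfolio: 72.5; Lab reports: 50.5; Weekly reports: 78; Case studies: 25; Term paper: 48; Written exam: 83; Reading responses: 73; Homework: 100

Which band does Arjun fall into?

Proficient

Portfolio (72.5) ≤ Homework (100), so Homework stays at 100.
Weighted total:
  Portfolio 72.5 × 0.06 = 4.35
  Lab reports 50.5 × 0.05 = 2.525
  Weekly reports 78 × 0.16 = 12.48
  Case studies 25 × 0.08 = 2
  Term paper 48 × 0.22 = 10.56
  Written exam 83 × 0.11 = 9.13
  Reading responses 73 × 0.17 = 12.41
  Homework 100 × 0.15 = 15
Sum = 68.455
68.455 is ≥ 64.5 and < 89 → Proficient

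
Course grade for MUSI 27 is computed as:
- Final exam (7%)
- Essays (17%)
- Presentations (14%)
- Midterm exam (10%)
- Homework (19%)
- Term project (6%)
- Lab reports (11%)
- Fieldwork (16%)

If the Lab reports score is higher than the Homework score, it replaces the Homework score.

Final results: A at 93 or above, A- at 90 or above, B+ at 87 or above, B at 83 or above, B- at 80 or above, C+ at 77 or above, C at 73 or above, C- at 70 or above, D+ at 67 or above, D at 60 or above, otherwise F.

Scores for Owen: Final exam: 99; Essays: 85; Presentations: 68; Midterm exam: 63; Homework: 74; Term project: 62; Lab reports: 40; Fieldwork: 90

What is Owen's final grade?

Lab reports (40) ≤ Homework (74), so Homework stays at 74.
Weighted total:
  Final exam 99 × 0.07 = 6.93
  Essays 85 × 0.17 = 14.45
  Presentations 68 × 0.14 = 9.52
  Midterm exam 63 × 0.1 = 6.3
  Homework 74 × 0.19 = 14.06
  Term project 62 × 0.06 = 3.72
  Lab reports 40 × 0.11 = 4.4
  Fieldwork 90 × 0.16 = 14.4
Sum = 73.78
73.78 is ≥ 73 and < 77 → C

C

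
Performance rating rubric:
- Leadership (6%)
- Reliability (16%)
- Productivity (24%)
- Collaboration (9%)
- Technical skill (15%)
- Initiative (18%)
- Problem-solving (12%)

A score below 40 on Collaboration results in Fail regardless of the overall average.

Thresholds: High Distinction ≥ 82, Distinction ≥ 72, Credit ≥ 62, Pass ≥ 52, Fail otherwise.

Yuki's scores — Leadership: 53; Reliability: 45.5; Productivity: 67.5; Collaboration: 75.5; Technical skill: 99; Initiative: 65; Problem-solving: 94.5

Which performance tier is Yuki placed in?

Collaboration score 75.5 ≥ 40: minimum met.
Weighted total:
  Leadership 53 × 0.06 = 3.18
  Reliability 45.5 × 0.16 = 7.28
  Productivity 67.5 × 0.24 = 16.2
  Collaboration 75.5 × 0.09 = 6.795
  Technical skill 99 × 0.15 = 14.85
  Initiative 65 × 0.18 = 11.7
  Problem-solving 94.5 × 0.12 = 11.34
Sum = 71.345
71.345 is ≥ 62 and < 72 → Credit

Credit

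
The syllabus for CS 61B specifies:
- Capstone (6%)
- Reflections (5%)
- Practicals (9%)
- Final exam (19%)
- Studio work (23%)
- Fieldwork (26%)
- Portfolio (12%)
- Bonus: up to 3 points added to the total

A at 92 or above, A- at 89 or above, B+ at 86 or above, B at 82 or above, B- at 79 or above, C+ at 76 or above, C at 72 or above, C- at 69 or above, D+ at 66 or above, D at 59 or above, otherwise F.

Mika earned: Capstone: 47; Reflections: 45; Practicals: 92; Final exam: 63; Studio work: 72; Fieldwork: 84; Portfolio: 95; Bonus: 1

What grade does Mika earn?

C+

Weighted total:
  Capstone 47 × 0.06 = 2.82
  Reflections 45 × 0.05 = 2.25
  Practicals 92 × 0.09 = 8.28
  Final exam 63 × 0.19 = 11.97
  Studio work 72 × 0.23 = 16.56
  Fieldwork 84 × 0.26 = 21.84
  Portfolio 95 × 0.12 = 11.4
Sum = 75.12
Bonus: 75.12 + 1 = 76.12
76.12 is ≥ 76 and < 79 → C+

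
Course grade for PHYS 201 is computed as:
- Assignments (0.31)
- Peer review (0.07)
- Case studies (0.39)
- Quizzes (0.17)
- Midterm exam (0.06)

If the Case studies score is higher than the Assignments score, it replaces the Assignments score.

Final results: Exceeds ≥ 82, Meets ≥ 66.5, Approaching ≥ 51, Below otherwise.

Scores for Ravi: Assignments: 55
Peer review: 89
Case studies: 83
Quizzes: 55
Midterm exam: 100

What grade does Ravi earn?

Meets

Case studies (83) > Assignments (55), so Assignments counts as 83.
Weighted total:
  Assignments 83 × 0.31 = 25.73
  Peer review 89 × 0.07 = 6.23
  Case studies 83 × 0.39 = 32.37
  Quizzes 55 × 0.17 = 9.35
  Midterm exam 100 × 0.06 = 6
Sum = 79.68
79.68 is ≥ 66.5 and < 82 → Meets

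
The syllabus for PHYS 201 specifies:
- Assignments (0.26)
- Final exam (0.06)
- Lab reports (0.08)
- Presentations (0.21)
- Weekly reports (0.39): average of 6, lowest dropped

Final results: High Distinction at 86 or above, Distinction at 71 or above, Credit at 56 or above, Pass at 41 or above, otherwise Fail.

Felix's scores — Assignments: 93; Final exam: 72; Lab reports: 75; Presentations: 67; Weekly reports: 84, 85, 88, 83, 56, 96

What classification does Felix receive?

Distinction

Weekly reports: drop 56 → average of remaining 5 = 436/5 = 87.2
Weighted total:
  Assignments 93 × 0.26 = 24.18
  Final exam 72 × 0.06 = 4.32
  Lab reports 75 × 0.08 = 6
  Presentations 67 × 0.21 = 14.07
  Weekly reports 87.2 × 0.39 = 34.008
Sum = 82.578
82.578 is ≥ 71 and < 86 → Distinction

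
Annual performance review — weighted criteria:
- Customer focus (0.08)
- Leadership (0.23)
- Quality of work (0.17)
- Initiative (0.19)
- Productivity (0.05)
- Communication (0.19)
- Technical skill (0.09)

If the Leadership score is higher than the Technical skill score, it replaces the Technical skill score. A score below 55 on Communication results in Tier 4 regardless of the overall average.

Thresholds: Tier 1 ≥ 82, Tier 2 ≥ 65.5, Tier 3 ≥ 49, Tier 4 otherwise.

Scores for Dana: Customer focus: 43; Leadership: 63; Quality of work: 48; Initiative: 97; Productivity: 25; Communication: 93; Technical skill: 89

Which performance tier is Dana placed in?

Tier 2

Leadership (63) ≤ Technical skill (89), so Technical skill stays at 89.
Communication score 93 ≥ 55: minimum met.
Weighted total:
  Customer focus 43 × 0.08 = 3.44
  Leadership 63 × 0.23 = 14.49
  Quality of work 48 × 0.17 = 8.16
  Initiative 97 × 0.19 = 18.43
  Productivity 25 × 0.05 = 1.25
  Communication 93 × 0.19 = 17.67
  Technical skill 89 × 0.09 = 8.01
Sum = 71.45
71.45 is ≥ 65.5 and < 82 → Tier 2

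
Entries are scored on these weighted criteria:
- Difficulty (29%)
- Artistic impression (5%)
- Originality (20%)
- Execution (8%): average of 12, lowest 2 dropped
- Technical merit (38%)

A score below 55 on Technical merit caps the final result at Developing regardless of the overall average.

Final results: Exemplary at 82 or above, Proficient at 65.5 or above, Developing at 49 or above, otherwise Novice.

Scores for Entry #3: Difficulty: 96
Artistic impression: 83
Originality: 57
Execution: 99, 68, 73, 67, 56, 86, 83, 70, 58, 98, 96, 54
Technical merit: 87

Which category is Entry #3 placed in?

Exemplary

Execution: drop 54, 56 → average of remaining 10 = 798/10 = 79.8
Technical merit score 87 ≥ 55: minimum met.
Weighted total:
  Difficulty 96 × 0.29 = 27.84
  Artistic impression 83 × 0.05 = 4.15
  Originality 57 × 0.2 = 11.4
  Execution 79.8 × 0.08 = 6.384
  Technical merit 87 × 0.38 = 33.06
Sum = 82.834
82.834 ≥ 82 → Exemplary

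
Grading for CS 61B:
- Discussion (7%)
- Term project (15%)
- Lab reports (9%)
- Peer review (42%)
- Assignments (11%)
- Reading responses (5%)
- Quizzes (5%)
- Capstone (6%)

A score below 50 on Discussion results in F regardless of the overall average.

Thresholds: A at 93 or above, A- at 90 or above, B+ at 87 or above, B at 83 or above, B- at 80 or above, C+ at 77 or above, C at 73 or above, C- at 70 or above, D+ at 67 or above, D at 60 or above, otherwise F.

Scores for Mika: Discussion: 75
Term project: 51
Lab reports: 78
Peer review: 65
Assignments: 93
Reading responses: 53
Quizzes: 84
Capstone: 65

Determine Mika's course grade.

D+

Discussion score 75 ≥ 50: minimum met.
Weighted total:
  Discussion 75 × 0.07 = 5.25
  Term project 51 × 0.15 = 7.65
  Lab reports 78 × 0.09 = 7.02
  Peer review 65 × 0.42 = 27.3
  Assignments 93 × 0.11 = 10.23
  Reading responses 53 × 0.05 = 2.65
  Quizzes 84 × 0.05 = 4.2
  Capstone 65 × 0.06 = 3.9
Sum = 68.2
68.2 is ≥ 67 and < 70 → D+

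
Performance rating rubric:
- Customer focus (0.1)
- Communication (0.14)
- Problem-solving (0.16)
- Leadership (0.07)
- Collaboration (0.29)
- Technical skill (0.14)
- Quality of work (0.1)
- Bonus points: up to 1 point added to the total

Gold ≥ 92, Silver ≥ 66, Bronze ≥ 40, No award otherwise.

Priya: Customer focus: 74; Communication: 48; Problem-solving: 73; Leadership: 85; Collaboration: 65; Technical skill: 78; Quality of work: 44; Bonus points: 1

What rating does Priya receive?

Silver

Weighted total:
  Customer focus 74 × 0.1 = 7.4
  Communication 48 × 0.14 = 6.72
  Problem-solving 73 × 0.16 = 11.68
  Leadership 85 × 0.07 = 5.95
  Collaboration 65 × 0.29 = 18.85
  Technical skill 78 × 0.14 = 10.92
  Quality of work 44 × 0.1 = 4.4
Sum = 65.92
Bonus points: 65.92 + 1 = 66.92
66.92 is ≥ 66 and < 92 → Silver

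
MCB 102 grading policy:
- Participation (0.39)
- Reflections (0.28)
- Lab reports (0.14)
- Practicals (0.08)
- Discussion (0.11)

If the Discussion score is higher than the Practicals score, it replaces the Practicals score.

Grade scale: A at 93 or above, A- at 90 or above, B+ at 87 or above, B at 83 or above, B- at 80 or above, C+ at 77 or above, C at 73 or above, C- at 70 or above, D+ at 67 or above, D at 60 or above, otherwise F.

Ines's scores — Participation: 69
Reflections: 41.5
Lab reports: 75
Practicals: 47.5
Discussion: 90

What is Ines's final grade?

Discussion (90) > Practicals (47.5), so Practicals counts as 90.
Weighted total:
  Participation 69 × 0.39 = 26.91
  Reflections 41.5 × 0.28 = 11.62
  Lab reports 75 × 0.14 = 10.5
  Practicals 90 × 0.08 = 7.2
  Discussion 90 × 0.11 = 9.9
Sum = 66.13
66.13 is ≥ 60 and < 67 → D

D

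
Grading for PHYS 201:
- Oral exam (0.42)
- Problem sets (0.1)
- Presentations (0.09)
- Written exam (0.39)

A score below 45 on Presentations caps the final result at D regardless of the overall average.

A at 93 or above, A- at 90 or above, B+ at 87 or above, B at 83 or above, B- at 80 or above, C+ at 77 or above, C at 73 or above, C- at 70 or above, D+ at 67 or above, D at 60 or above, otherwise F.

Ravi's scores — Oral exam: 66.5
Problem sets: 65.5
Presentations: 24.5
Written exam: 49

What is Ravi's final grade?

Presentations score 24.5 < 45: minimum not met.
Weighted total:
  Oral exam 66.5 × 0.42 = 27.93
  Problem sets 65.5 × 0.1 = 6.55
  Presentations 24.5 × 0.09 = 2.205
  Written exam 49 × 0.39 = 19.11
Sum = 55.795
55.795 would be F; cap at D applies → F.

F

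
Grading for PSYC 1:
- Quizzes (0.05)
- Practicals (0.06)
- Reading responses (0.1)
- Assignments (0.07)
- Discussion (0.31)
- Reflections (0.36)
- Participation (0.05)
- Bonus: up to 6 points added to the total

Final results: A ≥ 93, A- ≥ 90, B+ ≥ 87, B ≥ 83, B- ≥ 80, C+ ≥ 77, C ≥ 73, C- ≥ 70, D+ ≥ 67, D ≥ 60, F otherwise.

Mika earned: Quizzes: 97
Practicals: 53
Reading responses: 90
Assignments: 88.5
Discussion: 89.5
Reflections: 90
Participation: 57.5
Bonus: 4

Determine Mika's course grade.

A-

Weighted total:
  Quizzes 97 × 0.05 = 4.85
  Practicals 53 × 0.06 = 3.18
  Reading responses 90 × 0.1 = 9
  Assignments 88.5 × 0.07 = 6.195
  Discussion 89.5 × 0.31 = 27.745
  Reflections 90 × 0.36 = 32.4
  Participation 57.5 × 0.05 = 2.875
Sum = 86.245
Bonus: 86.245 + 4 = 90.245
90.245 is ≥ 90 and < 93 → A-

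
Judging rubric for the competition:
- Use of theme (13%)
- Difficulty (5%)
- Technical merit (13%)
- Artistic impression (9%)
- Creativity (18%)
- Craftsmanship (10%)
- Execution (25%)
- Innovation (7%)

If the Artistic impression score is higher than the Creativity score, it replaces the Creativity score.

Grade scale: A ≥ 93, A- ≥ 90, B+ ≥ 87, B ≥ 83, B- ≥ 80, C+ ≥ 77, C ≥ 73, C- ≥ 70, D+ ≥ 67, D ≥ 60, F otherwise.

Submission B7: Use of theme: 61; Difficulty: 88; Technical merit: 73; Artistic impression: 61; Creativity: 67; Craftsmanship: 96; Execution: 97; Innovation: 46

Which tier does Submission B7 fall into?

C

Artistic impression (61) ≤ Creativity (67), so Creativity stays at 67.
Weighted total:
  Use of theme 61 × 0.13 = 7.93
  Difficulty 88 × 0.05 = 4.4
  Technical merit 73 × 0.13 = 9.49
  Artistic impression 61 × 0.09 = 5.49
  Creativity 67 × 0.18 = 12.06
  Craftsmanship 96 × 0.1 = 9.6
  Execution 97 × 0.25 = 24.25
  Innovation 46 × 0.07 = 3.22
Sum = 76.44
76.44 is ≥ 73 and < 77 → C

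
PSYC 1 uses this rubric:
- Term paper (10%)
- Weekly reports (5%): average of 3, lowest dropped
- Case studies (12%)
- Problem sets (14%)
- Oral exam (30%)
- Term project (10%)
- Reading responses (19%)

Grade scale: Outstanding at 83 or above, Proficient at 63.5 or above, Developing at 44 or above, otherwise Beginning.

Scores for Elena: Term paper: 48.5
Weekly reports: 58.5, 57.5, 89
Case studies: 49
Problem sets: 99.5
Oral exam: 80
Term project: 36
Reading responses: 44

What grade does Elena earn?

Proficient

Weekly reports: drop 57.5 → average of remaining 2 = 147.5/2 = 73.75
Weighted total:
  Term paper 48.5 × 0.1 = 4.85
  Weekly reports 73.75 × 0.05 = 3.6875
  Case studies 49 × 0.12 = 5.88
  Problem sets 99.5 × 0.14 = 13.93
  Oral exam 80 × 0.3 = 24
  Term project 36 × 0.1 = 3.6
  Reading responses 44 × 0.19 = 8.36
Sum = 64.3075
64.3075 is ≥ 63.5 and < 83 → Proficient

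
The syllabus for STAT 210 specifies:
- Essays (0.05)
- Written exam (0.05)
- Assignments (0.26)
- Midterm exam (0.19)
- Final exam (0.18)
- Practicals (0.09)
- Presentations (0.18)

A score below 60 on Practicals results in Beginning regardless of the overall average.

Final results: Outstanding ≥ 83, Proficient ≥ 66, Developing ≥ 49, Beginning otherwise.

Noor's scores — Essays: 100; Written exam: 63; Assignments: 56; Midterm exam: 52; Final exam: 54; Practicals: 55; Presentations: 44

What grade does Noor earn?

Beginning

Practicals score 55 < 60: minimum not met.
Weighted total:
  Essays 100 × 0.05 = 5
  Written exam 63 × 0.05 = 3.15
  Assignments 56 × 0.26 = 14.56
  Midterm exam 52 × 0.19 = 9.88
  Final exam 54 × 0.18 = 9.72
  Practicals 55 × 0.09 = 4.95
  Presentations 44 × 0.18 = 7.92
Sum = 55.18
Because the Practicals minimum was not met, the result is Beginning.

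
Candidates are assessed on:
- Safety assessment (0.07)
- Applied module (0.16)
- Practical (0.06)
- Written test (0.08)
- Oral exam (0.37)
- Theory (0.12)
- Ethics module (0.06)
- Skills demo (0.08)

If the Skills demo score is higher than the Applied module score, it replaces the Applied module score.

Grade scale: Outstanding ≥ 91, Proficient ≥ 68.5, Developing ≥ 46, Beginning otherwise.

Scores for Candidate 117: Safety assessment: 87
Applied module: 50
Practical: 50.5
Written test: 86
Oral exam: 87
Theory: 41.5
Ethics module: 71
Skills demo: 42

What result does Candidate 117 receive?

Proficient

Skills demo (42) ≤ Applied module (50), so Applied module stays at 50.
Weighted total:
  Safety assessment 87 × 0.07 = 6.09
  Applied module 50 × 0.16 = 8
  Practical 50.5 × 0.06 = 3.03
  Written test 86 × 0.08 = 6.88
  Oral exam 87 × 0.37 = 32.19
  Theory 41.5 × 0.12 = 4.98
  Ethics module 71 × 0.06 = 4.26
  Skills demo 42 × 0.08 = 3.36
Sum = 68.79
68.79 is ≥ 68.5 and < 91 → Proficient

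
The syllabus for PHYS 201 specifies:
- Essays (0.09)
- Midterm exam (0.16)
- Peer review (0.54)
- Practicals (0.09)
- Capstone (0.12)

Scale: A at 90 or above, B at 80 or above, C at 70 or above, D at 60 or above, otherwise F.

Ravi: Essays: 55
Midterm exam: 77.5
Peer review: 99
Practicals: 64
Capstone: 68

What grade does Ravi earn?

Weighted total:
  Essays 55 × 0.09 = 4.95
  Midterm exam 77.5 × 0.16 = 12.4
  Peer review 99 × 0.54 = 53.46
  Practicals 64 × 0.09 = 5.76
  Capstone 68 × 0.12 = 8.16
Sum = 84.73
84.73 is ≥ 80 and < 90 → B

B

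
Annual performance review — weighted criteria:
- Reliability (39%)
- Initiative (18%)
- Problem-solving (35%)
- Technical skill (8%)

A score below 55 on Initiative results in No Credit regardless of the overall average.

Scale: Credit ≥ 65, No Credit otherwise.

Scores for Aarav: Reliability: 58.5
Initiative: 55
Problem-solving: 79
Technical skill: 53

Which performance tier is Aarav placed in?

Initiative score 55 ≥ 55: minimum met.
Weighted total:
  Reliability 58.5 × 0.39 = 22.815
  Initiative 55 × 0.18 = 9.9
  Problem-solving 79 × 0.35 = 27.65
  Technical skill 53 × 0.08 = 4.24
Sum = 64.605
64.605 < 65 → No Credit

No Credit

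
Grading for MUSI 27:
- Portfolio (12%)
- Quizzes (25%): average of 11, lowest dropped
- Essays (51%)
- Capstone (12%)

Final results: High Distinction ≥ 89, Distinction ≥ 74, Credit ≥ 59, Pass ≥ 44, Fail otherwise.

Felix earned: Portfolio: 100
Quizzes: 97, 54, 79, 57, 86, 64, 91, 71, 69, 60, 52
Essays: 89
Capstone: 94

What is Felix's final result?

Distinction

Quizzes: drop 52 → average of remaining 10 = 728/10 = 72.8
Weighted total:
  Portfolio 100 × 0.12 = 12
  Quizzes 72.8 × 0.25 = 18.2
  Essays 89 × 0.51 = 45.39
  Capstone 94 × 0.12 = 11.28
Sum = 86.87
86.87 is ≥ 74 and < 89 → Distinction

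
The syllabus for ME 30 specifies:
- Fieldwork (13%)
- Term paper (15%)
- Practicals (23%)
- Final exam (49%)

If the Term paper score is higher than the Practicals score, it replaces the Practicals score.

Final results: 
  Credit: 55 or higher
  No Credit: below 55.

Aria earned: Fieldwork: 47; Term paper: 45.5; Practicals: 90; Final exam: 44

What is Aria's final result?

Credit

Term paper (45.5) ≤ Practicals (90), so Practicals stays at 90.
Weighted total:
  Fieldwork 47 × 0.13 = 6.11
  Term paper 45.5 × 0.15 = 6.825
  Practicals 90 × 0.23 = 20.7
  Final exam 44 × 0.49 = 21.56
Sum = 55.195
55.195 ≥ 55 → Credit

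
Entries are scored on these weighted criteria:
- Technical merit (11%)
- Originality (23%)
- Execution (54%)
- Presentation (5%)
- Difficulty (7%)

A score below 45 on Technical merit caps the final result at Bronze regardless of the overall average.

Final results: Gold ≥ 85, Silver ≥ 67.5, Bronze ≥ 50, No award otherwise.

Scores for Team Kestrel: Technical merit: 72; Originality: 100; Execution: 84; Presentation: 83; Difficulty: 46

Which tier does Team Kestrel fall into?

Silver

Technical merit score 72 ≥ 45: minimum met.
Weighted total:
  Technical merit 72 × 0.11 = 7.92
  Originality 100 × 0.23 = 23
  Execution 84 × 0.54 = 45.36
  Presentation 83 × 0.05 = 4.15
  Difficulty 46 × 0.07 = 3.22
Sum = 83.65
83.65 is ≥ 67.5 and < 85 → Silver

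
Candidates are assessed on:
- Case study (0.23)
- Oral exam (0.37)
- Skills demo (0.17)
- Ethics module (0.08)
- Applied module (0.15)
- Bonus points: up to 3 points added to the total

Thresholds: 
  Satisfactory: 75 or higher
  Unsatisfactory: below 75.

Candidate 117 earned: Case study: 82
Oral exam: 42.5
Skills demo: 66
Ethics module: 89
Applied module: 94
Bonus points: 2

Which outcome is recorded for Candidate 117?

Unsatisfactory

Weighted total:
  Case study 82 × 0.23 = 18.86
  Oral exam 42.5 × 0.37 = 15.725
  Skills demo 66 × 0.17 = 11.22
  Ethics module 89 × 0.08 = 7.12
  Applied module 94 × 0.15 = 14.1
Sum = 67.025
Bonus points: 67.025 + 2 = 69.025
69.025 < 75 → Unsatisfactory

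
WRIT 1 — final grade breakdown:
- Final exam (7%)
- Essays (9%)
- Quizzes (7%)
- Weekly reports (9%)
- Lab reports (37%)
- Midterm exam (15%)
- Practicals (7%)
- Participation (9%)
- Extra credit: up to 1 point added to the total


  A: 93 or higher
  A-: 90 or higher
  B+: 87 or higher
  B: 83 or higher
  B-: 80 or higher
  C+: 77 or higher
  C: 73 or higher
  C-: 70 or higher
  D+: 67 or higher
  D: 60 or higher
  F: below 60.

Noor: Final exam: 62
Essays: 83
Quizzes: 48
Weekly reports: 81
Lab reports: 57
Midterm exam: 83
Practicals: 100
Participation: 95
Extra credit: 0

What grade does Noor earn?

Weighted total:
  Final exam 62 × 0.07 = 4.34
  Essays 83 × 0.09 = 7.47
  Quizzes 48 × 0.07 = 3.36
  Weekly reports 81 × 0.09 = 7.29
  Lab reports 57 × 0.37 = 21.09
  Midterm exam 83 × 0.15 = 12.45
  Practicals 100 × 0.07 = 7
  Participation 95 × 0.09 = 8.55
Sum = 71.55
Extra credit: 71.55 + 0 = 71.55
71.55 is ≥ 70 and < 73 → C-

C-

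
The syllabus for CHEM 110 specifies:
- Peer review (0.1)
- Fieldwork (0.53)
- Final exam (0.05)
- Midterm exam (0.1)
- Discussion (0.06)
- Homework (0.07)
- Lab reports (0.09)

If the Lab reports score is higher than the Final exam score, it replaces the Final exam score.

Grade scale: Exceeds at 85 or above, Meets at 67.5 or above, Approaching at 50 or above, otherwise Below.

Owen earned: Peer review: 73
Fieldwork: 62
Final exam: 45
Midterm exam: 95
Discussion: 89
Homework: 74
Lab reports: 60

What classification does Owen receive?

Meets

Lab reports (60) > Final exam (45), so Final exam counts as 60.
Weighted total:
  Peer review 73 × 0.1 = 7.3
  Fieldwork 62 × 0.53 = 32.86
  Final exam 60 × 0.05 = 3
  Midterm exam 95 × 0.1 = 9.5
  Discussion 89 × 0.06 = 5.34
  Homework 74 × 0.07 = 5.18
  Lab reports 60 × 0.09 = 5.4
Sum = 68.58
68.58 is ≥ 67.5 and < 85 → Meets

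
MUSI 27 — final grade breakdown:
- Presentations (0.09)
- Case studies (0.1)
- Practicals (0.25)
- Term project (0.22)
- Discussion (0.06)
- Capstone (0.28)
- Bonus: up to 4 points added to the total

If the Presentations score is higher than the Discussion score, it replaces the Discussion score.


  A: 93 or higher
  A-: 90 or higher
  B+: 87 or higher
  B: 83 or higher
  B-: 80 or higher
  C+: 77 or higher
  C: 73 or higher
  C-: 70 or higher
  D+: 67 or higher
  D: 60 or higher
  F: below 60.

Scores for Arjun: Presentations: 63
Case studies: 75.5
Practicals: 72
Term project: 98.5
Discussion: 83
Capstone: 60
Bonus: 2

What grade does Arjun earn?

Presentations (63) ≤ Discussion (83), so Discussion stays at 83.
Weighted total:
  Presentations 63 × 0.09 = 5.67
  Case studies 75.5 × 0.1 = 7.55
  Practicals 72 × 0.25 = 18
  Term project 98.5 × 0.22 = 21.67
  Discussion 83 × 0.06 = 4.98
  Capstone 60 × 0.28 = 16.8
Sum = 74.67
Bonus: 74.67 + 2 = 76.67
76.67 is ≥ 73 and < 77 → C

C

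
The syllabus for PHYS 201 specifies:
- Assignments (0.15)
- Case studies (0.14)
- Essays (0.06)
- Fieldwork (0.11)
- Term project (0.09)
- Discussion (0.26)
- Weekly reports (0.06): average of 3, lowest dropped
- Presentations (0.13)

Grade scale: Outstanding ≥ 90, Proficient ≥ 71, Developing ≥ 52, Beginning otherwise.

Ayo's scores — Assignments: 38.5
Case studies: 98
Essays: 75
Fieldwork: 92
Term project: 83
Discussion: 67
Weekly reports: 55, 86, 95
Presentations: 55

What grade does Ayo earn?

Proficient

Weekly reports: drop 55 → average of remaining 2 = 181/2 = 90.5
Weighted total:
  Assignments 38.5 × 0.15 = 5.775
  Case studies 98 × 0.14 = 13.72
  Essays 75 × 0.06 = 4.5
  Fieldwork 92 × 0.11 = 10.12
  Term project 83 × 0.09 = 7.47
  Discussion 67 × 0.26 = 17.42
  Weekly reports 90.5 × 0.06 = 5.43
  Presentations 55 × 0.13 = 7.15
Sum = 71.585
71.585 is ≥ 71 and < 90 → Proficient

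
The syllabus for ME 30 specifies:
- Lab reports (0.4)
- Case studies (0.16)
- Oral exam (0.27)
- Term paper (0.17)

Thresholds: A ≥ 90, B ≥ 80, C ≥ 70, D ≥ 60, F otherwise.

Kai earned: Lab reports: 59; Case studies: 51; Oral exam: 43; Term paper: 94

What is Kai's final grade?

Weighted total:
  Lab reports 59 × 0.4 = 23.6
  Case studies 51 × 0.16 = 8.16
  Oral exam 43 × 0.27 = 11.61
  Term paper 94 × 0.17 = 15.98
Sum = 59.35
59.35 < 60 → F

F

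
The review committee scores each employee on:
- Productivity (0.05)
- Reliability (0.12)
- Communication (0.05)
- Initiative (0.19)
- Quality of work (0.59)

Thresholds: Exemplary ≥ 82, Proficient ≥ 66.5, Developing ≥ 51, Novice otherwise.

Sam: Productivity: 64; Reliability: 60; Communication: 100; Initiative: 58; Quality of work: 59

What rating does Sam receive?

Developing

Weighted total:
  Productivity 64 × 0.05 = 3.2
  Reliability 60 × 0.12 = 7.2
  Communication 100 × 0.05 = 5
  Initiative 58 × 0.19 = 11.02
  Quality of work 59 × 0.59 = 34.81
Sum = 61.23
61.23 is ≥ 51 and < 66.5 → Developing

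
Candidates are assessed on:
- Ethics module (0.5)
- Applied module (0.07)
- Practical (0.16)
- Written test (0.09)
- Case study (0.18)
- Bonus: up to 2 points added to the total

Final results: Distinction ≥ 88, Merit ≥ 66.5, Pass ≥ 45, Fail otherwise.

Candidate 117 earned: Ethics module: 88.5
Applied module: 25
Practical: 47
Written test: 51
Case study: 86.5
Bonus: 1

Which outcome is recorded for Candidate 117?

Merit

Weighted total:
  Ethics module 88.5 × 0.5 = 44.25
  Applied module 25 × 0.07 = 1.75
  Practical 47 × 0.16 = 7.52
  Written test 51 × 0.09 = 4.59
  Case study 86.5 × 0.18 = 15.57
Sum = 73.68
Bonus: 73.68 + 1 = 74.68
74.68 is ≥ 66.5 and < 88 → Merit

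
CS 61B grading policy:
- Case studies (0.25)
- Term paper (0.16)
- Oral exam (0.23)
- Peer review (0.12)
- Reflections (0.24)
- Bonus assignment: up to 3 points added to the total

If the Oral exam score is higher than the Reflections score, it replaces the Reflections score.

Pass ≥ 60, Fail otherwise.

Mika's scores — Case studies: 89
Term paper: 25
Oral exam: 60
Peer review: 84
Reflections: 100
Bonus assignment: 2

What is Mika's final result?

Pass

Oral exam (60) ≤ Reflections (100), so Reflections stays at 100.
Weighted total:
  Case studies 89 × 0.25 = 22.25
  Term paper 25 × 0.16 = 4
  Oral exam 60 × 0.23 = 13.8
  Peer review 84 × 0.12 = 10.08
  Reflections 100 × 0.24 = 24
Sum = 74.13
Bonus assignment: 74.13 + 2 = 76.13
76.13 ≥ 60 → Pass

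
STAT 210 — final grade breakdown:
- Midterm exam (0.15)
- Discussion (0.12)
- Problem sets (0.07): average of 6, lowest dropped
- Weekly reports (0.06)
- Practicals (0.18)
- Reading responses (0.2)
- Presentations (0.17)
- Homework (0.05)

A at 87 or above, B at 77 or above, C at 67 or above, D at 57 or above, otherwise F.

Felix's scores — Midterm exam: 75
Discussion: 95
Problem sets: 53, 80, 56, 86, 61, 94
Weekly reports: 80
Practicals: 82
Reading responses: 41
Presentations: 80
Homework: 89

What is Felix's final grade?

Problem sets: drop 53 → average of remaining 5 = 377/5 = 75.4
Weighted total:
  Midterm exam 75 × 0.15 = 11.25
  Discussion 95 × 0.12 = 11.4
  Problem sets 75.4 × 0.07 = 5.278
  Weekly reports 80 × 0.06 = 4.8
  Practicals 82 × 0.18 = 14.76
  Reading responses 41 × 0.2 = 8.2
  Presentations 80 × 0.17 = 13.6
  Homework 89 × 0.05 = 4.45
Sum = 73.738
73.738 is ≥ 67 and < 77 → C

C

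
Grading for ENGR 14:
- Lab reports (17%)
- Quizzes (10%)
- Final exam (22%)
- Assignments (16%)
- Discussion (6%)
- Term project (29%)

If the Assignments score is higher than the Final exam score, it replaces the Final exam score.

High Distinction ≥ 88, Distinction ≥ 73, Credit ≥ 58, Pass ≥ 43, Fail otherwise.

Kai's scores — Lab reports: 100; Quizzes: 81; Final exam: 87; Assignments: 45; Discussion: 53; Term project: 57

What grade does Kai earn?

Credit

Assignments (45) ≤ Final exam (87), so Final exam stays at 87.
Weighted total:
  Lab reports 100 × 0.17 = 17
  Quizzes 81 × 0.1 = 8.1
  Final exam 87 × 0.22 = 19.14
  Assignments 45 × 0.16 = 7.2
  Discussion 53 × 0.06 = 3.18
  Term project 57 × 0.29 = 16.53
Sum = 71.15
71.15 is ≥ 58 and < 73 → Credit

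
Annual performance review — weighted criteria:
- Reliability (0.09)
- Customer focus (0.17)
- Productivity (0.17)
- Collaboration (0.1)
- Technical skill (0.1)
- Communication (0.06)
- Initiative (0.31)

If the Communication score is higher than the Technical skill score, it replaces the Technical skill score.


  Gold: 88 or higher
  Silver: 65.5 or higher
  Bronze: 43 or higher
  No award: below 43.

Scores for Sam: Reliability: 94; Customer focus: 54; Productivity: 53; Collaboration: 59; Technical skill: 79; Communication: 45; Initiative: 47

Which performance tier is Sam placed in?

Bronze

Communication (45) ≤ Technical skill (79), so Technical skill stays at 79.
Weighted total:
  Reliability 94 × 0.09 = 8.46
  Customer focus 54 × 0.17 = 9.18
  Productivity 53 × 0.17 = 9.01
  Collaboration 59 × 0.1 = 5.9
  Technical skill 79 × 0.1 = 7.9
  Communication 45 × 0.06 = 2.7
  Initiative 47 × 0.31 = 14.57
Sum = 57.72
57.72 is ≥ 43 and < 65.5 → Bronze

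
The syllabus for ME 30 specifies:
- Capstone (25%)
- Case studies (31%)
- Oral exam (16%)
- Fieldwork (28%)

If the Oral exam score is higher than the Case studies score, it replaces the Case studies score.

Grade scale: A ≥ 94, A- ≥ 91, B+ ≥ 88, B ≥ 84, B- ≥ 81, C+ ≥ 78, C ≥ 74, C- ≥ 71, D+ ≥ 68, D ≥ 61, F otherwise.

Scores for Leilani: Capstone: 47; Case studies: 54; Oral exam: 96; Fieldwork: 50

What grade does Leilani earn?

D+

Oral exam (96) > Case studies (54), so Case studies counts as 96.
Weighted total:
  Capstone 47 × 0.25 = 11.75
  Case studies 96 × 0.31 = 29.76
  Oral exam 96 × 0.16 = 15.36
  Fieldwork 50 × 0.28 = 14
Sum = 70.87
70.87 is ≥ 68 and < 71 → D+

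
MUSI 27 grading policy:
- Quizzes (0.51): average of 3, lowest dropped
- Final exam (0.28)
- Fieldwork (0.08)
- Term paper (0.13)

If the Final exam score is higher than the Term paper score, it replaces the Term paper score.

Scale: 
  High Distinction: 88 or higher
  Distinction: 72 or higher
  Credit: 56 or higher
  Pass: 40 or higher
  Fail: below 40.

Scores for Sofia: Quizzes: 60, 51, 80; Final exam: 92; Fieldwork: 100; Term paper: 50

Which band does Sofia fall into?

Distinction

Quizzes: drop 51 → average of remaining 2 = 140/2 = 70
Final exam (92) > Term paper (50), so Term paper counts as 92.
Weighted total:
  Quizzes 70 × 0.51 = 35.7
  Final exam 92 × 0.28 = 25.76
  Fieldwork 100 × 0.08 = 8
  Term paper 92 × 0.13 = 11.96
Sum = 81.42
81.42 is ≥ 72 and < 88 → Distinction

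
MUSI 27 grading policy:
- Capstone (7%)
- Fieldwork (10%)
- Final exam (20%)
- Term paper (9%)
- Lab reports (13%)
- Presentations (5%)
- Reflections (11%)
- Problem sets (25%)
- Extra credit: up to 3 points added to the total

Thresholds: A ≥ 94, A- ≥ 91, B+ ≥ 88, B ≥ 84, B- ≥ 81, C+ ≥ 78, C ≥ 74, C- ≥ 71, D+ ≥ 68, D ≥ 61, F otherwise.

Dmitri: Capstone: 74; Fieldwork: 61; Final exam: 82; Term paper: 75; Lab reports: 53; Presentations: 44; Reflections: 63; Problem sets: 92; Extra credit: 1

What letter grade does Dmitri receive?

Weighted total:
  Capstone 74 × 0.07 = 5.18
  Fieldwork 61 × 0.1 = 6.1
  Final exam 82 × 0.2 = 16.4
  Term paper 75 × 0.09 = 6.75
  Lab reports 53 × 0.13 = 6.89
  Presentations 44 × 0.05 = 2.2
  Reflections 63 × 0.11 = 6.93
  Problem sets 92 × 0.25 = 23
Sum = 73.45
Extra credit: 73.45 + 1 = 74.45
74.45 is ≥ 74 and < 78 → C

C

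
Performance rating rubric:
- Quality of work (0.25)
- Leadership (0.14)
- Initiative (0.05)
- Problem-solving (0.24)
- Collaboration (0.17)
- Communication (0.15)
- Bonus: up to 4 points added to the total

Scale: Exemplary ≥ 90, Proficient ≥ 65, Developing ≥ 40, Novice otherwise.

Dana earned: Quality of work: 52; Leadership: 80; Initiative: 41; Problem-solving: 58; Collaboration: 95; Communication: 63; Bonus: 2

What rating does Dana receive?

Proficient

Weighted total:
  Quality of work 52 × 0.25 = 13
  Leadership 80 × 0.14 = 11.2
  Initiative 41 × 0.05 = 2.05
  Problem-solving 58 × 0.24 = 13.92
  Collaboration 95 × 0.17 = 16.15
  Communication 63 × 0.15 = 9.45
Sum = 65.77
Bonus: 65.77 + 2 = 67.77
67.77 is ≥ 65 and < 90 → Proficient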